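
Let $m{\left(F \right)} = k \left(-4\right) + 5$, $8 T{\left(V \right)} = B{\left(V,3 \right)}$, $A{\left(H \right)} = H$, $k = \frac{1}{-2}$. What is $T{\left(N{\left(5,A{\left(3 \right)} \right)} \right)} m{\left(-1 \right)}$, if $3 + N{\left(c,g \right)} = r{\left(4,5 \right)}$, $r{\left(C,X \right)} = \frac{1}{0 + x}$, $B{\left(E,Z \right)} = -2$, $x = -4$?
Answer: $- \frac{7}{4} \approx -1.75$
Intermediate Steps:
$k = - \frac{1}{2} \approx -0.5$
$r{\left(C,X \right)} = - \frac{1}{4}$ ($r{\left(C,X \right)} = \frac{1}{0 - 4} = \frac{1}{-4} = - \frac{1}{4}$)
$N{\left(c,g \right)} = - \frac{13}{4}$ ($N{\left(c,g \right)} = -3 - \frac{1}{4} = - \frac{13}{4}$)
$T{\left(V \right)} = - \frac{1}{4}$ ($T{\left(V \right)} = \frac{1}{8} \left(-2\right) = - \frac{1}{4}$)
$m{\left(F \right)} = 7$ ($m{\left(F \right)} = \left(- \frac{1}{2}\right) \left(-4\right) + 5 = 2 + 5 = 7$)
$T{\left(N{\left(5,A{\left(3 \right)} \right)} \right)} m{\left(-1 \right)} = \left(- \frac{1}{4}\right) 7 = - \frac{7}{4}$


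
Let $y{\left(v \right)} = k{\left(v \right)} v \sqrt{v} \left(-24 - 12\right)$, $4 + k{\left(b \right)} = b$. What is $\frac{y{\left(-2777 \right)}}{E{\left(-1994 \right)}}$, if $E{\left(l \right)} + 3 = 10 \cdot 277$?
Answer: $- \frac{278022132 i \sqrt{2777}}{2767} \approx - 5.2949 \cdot 10^{6} i$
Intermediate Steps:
$k{\left(b \right)} = -4 + b$
$E{\left(l \right)} = 2767$ ($E{\left(l \right)} = -3 + 10 \cdot 277 = -3 + 2770 = 2767$)
$y{\left(v \right)} = - 36 v^{\frac{3}{2}} \left(-4 + v\right)$ ($y{\left(v \right)} = \left(-4 + v\right) v \sqrt{v} \left(-24 - 12\right) = \left(-4 + v\right) v^{\frac{3}{2}} \left(-36\right) = v^{\frac{3}{2}} \left(-4 + v\right) \left(-36\right) = - 36 v^{\frac{3}{2}} \left(-4 + v\right)$)
$\frac{y{\left(-2777 \right)}}{E{\left(-1994 \right)}} = \frac{36 \left(-2777\right)^{\frac{3}{2}} \left(4 - -2777\right)}{2767} = 36 \left(- 2777 i \sqrt{2777}\right) \left(4 + 2777\right) \frac{1}{2767} = 36 \left(- 2777 i \sqrt{2777}\right) 2781 \cdot \frac{1}{2767} = - 278022132 i \sqrt{2777} \cdot \frac{1}{2767} = - \frac{278022132 i \sqrt{2777}}{2767}$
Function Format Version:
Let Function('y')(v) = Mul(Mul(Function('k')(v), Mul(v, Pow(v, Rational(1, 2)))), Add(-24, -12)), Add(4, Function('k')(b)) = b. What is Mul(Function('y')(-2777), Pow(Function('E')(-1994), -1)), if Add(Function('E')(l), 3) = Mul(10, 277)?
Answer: Mul(Rational(-278022132, 2767), I, Pow(2777, Rational(1, 2))) ≈ Mul(-5.2949e+6, I)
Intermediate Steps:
Function('k')(b) = Add(-4, b)
Function('E')(l) = 2767 (Function('E')(l) = Add(-3, Mul(10, 277)) = Add(-3, 2770) = 2767)
Function('y')(v) = Mul(-36, Pow(v, Rational(3, 2)), Add(-4, v)) (Function('y')(v) = Mul(Mul(Add(-4, v), Mul(v, Pow(v, Rational(1, 2)))), Add(-24, -12)) = Mul(Mul(Add(-4, v), Pow(v, Rational(3, 2))), -36) = Mul(Mul(Pow(v, Rational(3, 2)), Add(-4, v)), -36) = Mul(-36, Pow(v, Rational(3, 2)), Add(-4, v)))
Mul(Function('y')(-2777), Pow(Function('E')(-1994), -1)) = Mul(Mul(36, Pow(-2777, Rational(3, 2)), Add(4, Mul(-1, -2777))), Pow(2767, -1)) = Mul(Mul(36, Mul(-2777, I, Pow(2777, Rational(1, 2))), Add(4, 2777)), Rational(1, 2767)) = Mul(Mul(36, Mul(-2777, I, Pow(2777, Rational(1, 2))), 2781), Rational(1, 2767)) = Mul(Mul(-278022132, I, Pow(2777, Rational(1, 2))), Rational(1, 2767)) = Mul(Rational(-278022132, 2767), I, Pow(2777, Rational(1, 2)))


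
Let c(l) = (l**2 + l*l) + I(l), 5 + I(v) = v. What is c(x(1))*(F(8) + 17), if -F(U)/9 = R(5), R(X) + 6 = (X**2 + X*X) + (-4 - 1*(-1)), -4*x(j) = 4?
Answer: 1408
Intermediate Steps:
I(v) = -5 + v
x(j) = -1 (x(j) = -1/4*4 = -1)
R(X) = -9 + 2*X**2 (R(X) = -6 + ((X**2 + X*X) + (-4 - 1*(-1))) = -6 + ((X**2 + X**2) + (-4 + 1)) = -6 + (2*X**2 - 3) = -6 + (-3 + 2*X**2) = -9 + 2*X**2)
F(U) = -369 (F(U) = -9*(-9 + 2*5**2) = -9*(-9 + 2*25) = -9*(-9 + 50) = -9*41 = -369)
c(l) = -5 + l + 2*l**2 (c(l) = (l**2 + l*l) + (-5 + l) = (l**2 + l**2) + (-5 + l) = 2*l**2 + (-5 + l) = -5 + l + 2*l**2)
c(x(1))*(F(8) + 17) = (-5 - 1 + 2*(-1)**2)*(-369 + 17) = (-5 - 1 + 2*1)*(-352) = (-5 - 1 + 2)*(-352) = -4*(-352) = 1408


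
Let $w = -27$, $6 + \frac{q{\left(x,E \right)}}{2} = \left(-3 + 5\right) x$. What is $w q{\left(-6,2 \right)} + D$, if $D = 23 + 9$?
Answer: $1004$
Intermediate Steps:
$q{\left(x,E \right)} = -12 + 4 x$ ($q{\left(x,E \right)} = -12 + 2 \left(-3 + 5\right) x = -12 + 2 \cdot 2 x = -12 + 4 x$)
$D = 32$
$w q{\left(-6,2 \right)} + D = - 27 \left(-12 + 4 \left(-6\right)\right) + 32 = - 27 \left(-12 - 24\right) + 32 = \left(-27\right) \left(-36\right) + 32 = 972 + 32 = 1004$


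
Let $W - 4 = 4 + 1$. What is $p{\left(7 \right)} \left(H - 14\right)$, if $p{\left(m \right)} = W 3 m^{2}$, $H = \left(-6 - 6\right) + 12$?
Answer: $-18522$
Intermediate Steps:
$W = 9$ ($W = 4 + \left(4 + 1\right) = 4 + 5 = 9$)
$H = 0$ ($H = -12 + 12 = 0$)
$p{\left(m \right)} = 27 m^{2}$ ($p{\left(m \right)} = 9 \cdot 3 m^{2} = 27 m^{2}$)
$p{\left(7 \right)} \left(H - 14\right) = 27 \cdot 7^{2} \left(0 - 14\right) = 27 \cdot 49 \left(-14\right) = 1323 \left(-14\right) = -18522$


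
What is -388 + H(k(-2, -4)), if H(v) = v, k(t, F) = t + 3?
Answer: -387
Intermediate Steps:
k(t, F) = 3 + t
-388 + H(k(-2, -4)) = -388 + (3 - 2) = -388 + 1 = -387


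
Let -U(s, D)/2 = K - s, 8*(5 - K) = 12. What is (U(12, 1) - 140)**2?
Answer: 15129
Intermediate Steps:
K = 7/2 (K = 5 - 1/8*12 = 5 - 3/2 = 7/2 ≈ 3.5000)
U(s, D) = -7 + 2*s (U(s, D) = -2*(7/2 - s) = -7 + 2*s)
(U(12, 1) - 140)**2 = ((-7 + 2*12) - 140)**2 = ((-7 + 24) - 140)**2 = (17 - 140)**2 = (-123)**2 = 15129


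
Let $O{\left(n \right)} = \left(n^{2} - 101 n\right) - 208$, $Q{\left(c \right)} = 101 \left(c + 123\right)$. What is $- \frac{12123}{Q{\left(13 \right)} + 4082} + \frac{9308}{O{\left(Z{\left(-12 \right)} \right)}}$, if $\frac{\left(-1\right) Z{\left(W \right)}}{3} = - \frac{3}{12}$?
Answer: $- \frac{2708528417}{80733358} \approx -33.549$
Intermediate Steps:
$Z{\left(W \right)} = \frac{3}{4}$ ($Z{\left(W \right)} = - 3 \left(- \frac{3}{12}\right) = - 3 \left(\left(-3\right) \frac{1}{12}\right) = \left(-3\right) \left(- \frac{1}{4}\right) = \frac{3}{4}$)
$Q{\left(c \right)} = 12423 + 101 c$ ($Q{\left(c \right)} = 101 \left(123 + c\right) = 12423 + 101 c$)
$O{\left(n \right)} = -208 + n^{2} - 101 n$
$- \frac{12123}{Q{\left(13 \right)} + 4082} + \frac{9308}{O{\left(Z{\left(-12 \right)} \right)}} = - \frac{12123}{\left(12423 + 101 \cdot 13\right) + 4082} + \frac{9308}{-208 + \left(\frac{3}{4}\right)^{2} - \frac{303}{4}} = - \frac{12123}{\left(12423 + 1313\right) + 4082} + \frac{9308}{-208 + \frac{9}{16} - \frac{303}{4}} = - \frac{12123}{13736 + 4082} + \frac{9308}{- \frac{4531}{16}} = - \frac{12123}{17818} + 9308 \left(- \frac{16}{4531}\right) = \left(-12123\right) \frac{1}{17818} - \frac{148928}{4531} = - \frac{12123}{17818} - \frac{148928}{4531} = - \frac{2708528417}{80733358}$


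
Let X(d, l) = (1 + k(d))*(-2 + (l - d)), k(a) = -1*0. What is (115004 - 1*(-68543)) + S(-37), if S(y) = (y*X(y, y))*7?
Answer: 184065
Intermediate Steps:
k(a) = 0
X(d, l) = -2 + l - d (X(d, l) = (1 + 0)*(-2 + (l - d)) = 1*(-2 + l - d) = -2 + l - d)
S(y) = -14*y (S(y) = (y*(-2 + y - y))*7 = (y*(-2))*7 = -2*y*7 = -14*y)
(115004 - 1*(-68543)) + S(-37) = (115004 - 1*(-68543)) - 14*(-37) = (115004 + 68543) + 518 = 183547 + 518 = 184065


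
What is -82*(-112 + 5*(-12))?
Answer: 14104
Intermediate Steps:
-82*(-112 + 5*(-12)) = -82*(-112 - 60) = -82*(-172) = 14104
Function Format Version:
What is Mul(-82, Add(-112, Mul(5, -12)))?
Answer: 14104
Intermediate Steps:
Mul(-82, Add(-112, Mul(5, -12))) = Mul(-82, Add(-112, -60)) = Mul(-82, -172) = 14104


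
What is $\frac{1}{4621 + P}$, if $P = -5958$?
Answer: $- \frac{1}{1337} \approx -0.00074794$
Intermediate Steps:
$\frac{1}{4621 + P} = \frac{1}{4621 - 5958} = \frac{1}{-1337} = - \frac{1}{1337}$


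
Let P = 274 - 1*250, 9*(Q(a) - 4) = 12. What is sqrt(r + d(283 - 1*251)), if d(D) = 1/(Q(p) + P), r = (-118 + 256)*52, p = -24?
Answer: sqrt(13892802)/44 ≈ 84.711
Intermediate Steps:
Q(a) = 16/3 (Q(a) = 4 + (1/9)*12 = 4 + 4/3 = 16/3)
P = 24 (P = 274 - 250 = 24)
r = 7176 (r = 138*52 = 7176)
d(D) = 3/88 (d(D) = 1/(16/3 + 24) = 1/(88/3) = 3/88)
sqrt(r + d(283 - 1*251)) = sqrt(7176 + 3/88) = sqrt(631491/88) = sqrt(13892802)/44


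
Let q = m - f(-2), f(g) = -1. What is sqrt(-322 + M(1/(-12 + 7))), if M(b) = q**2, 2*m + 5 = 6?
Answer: I*sqrt(1279)/2 ≈ 17.882*I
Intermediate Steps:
m = 1/2 (m = -5/2 + (1/2)*6 = -5/2 + 3 = 1/2 ≈ 0.50000)
q = 3/2 (q = 1/2 - 1*(-1) = 1/2 + 1 = 3/2 ≈ 1.5000)
M(b) = 9/4 (M(b) = (3/2)**2 = 9/4)
sqrt(-322 + M(1/(-12 + 7))) = sqrt(-322 + 9/4) = sqrt(-1279/4) = I*sqrt(1279)/2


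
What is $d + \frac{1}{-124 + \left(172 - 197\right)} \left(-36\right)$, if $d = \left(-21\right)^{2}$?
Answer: $\frac{65745}{149} \approx 441.24$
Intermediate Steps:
$d = 441$
$d + \frac{1}{-124 + \left(172 - 197\right)} \left(-36\right) = 441 + \frac{1}{-124 + \left(172 - 197\right)} \left(-36\right) = 441 + \frac{1}{-124 - 25} \left(-36\right) = 441 + \frac{1}{-149} \left(-36\right) = 441 - - \frac{36}{149} = 441 + \frac{36}{149} = \frac{65745}{149}$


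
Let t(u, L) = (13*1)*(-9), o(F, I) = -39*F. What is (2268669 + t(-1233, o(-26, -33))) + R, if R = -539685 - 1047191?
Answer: 681676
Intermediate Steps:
R = -1586876
t(u, L) = -117 (t(u, L) = 13*(-9) = -117)
(2268669 + t(-1233, o(-26, -33))) + R = (2268669 - 117) - 1586876 = 2268552 - 1586876 = 681676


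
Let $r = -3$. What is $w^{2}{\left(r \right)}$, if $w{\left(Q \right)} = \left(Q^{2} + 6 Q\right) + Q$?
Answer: $144$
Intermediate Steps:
$w{\left(Q \right)} = Q^{2} + 7 Q$
$w^{2}{\left(r \right)} = \left(- 3 \left(7 - 3\right)\right)^{2} = \left(\left(-3\right) 4\right)^{2} = \left(-12\right)^{2} = 144$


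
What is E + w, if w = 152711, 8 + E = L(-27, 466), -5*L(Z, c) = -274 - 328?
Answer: 764117/5 ≈ 1.5282e+5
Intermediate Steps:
L(Z, c) = 602/5 (L(Z, c) = -(-274 - 328)/5 = -⅕*(-602) = 602/5)
E = 562/5 (E = -8 + 602/5 = 562/5 ≈ 112.40)
E + w = 562/5 + 152711 = 764117/5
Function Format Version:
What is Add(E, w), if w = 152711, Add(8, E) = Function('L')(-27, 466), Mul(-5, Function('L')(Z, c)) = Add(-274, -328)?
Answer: Rational(764117, 5) ≈ 1.5282e+5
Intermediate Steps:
Function('L')(Z, c) = Rational(602, 5) (Function('L')(Z, c) = Mul(Rational(-1, 5), Add(-274, -328)) = Mul(Rational(-1, 5), -602) = Rational(602, 5))
E = Rational(562, 5) (E = Add(-8, Rational(602, 5)) = Rational(562, 5) ≈ 112.40)
Add(E, w) = Add(Rational(562, 5), 152711) = Rational(764117, 5)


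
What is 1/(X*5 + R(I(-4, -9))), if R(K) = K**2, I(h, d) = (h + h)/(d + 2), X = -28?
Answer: -49/6796 ≈ -0.0072101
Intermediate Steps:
I(h, d) = 2*h/(2 + d) (I(h, d) = (2*h)/(2 + d) = 2*h/(2 + d))
1/(X*5 + R(I(-4, -9))) = 1/(-28*5 + (2*(-4)/(2 - 9))**2) = 1/(-140 + (2*(-4)/(-7))**2) = 1/(-140 + (2*(-4)*(-1/7))**2) = 1/(-140 + (8/7)**2) = 1/(-140 + 64/49) = 1/(-6796/49) = -49/6796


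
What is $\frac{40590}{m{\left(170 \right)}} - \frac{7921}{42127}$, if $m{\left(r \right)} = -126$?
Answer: $- \frac{95051832}{294889} \approx -322.33$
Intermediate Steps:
$\frac{40590}{m{\left(170 \right)}} - \frac{7921}{42127} = \frac{40590}{-126} - \frac{7921}{42127} = 40590 \left(- \frac{1}{126}\right) - \frac{7921}{42127} = - \frac{2255}{7} - \frac{7921}{42127} = - \frac{95051832}{294889}$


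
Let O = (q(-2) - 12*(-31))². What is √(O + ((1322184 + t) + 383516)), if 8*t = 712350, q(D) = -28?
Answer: √7652319/2 ≈ 1383.1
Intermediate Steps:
t = 356175/4 (t = (⅛)*712350 = 356175/4 ≈ 89044.)
O = 118336 (O = (-28 - 12*(-31))² = (-28 + 372)² = 344² = 118336)
√(O + ((1322184 + t) + 383516)) = √(118336 + ((1322184 + 356175/4) + 383516)) = √(118336 + (5644911/4 + 383516)) = √(118336 + 7178975/4) = √(7652319/4) = √7652319/2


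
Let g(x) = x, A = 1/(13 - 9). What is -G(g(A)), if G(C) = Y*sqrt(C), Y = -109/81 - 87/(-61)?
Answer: -199/4941 ≈ -0.040275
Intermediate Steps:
A = 1/4 ≈ 0.25000
Y = 398/4941 (Y = -109*1/81 - 87*(-1/61) = -109/81 + 87/61 = 398/4941 ≈ 0.080550)
G(C) = 398*sqrt(C)/4941
-G(g(A)) = -398*sqrt(1/4)/4941 = -398/(4941*2) = -1*199/4941 = -199/4941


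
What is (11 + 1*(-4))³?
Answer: 343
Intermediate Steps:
(11 + 1*(-4))³ = (11 - 4)³ = 7³ = 343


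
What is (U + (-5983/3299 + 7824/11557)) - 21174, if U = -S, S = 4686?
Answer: -985995736135/38126543 ≈ -25861.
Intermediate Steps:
U = -4686 (U = -1*4686 = -4686)
(U + (-5983/3299 + 7824/11557)) - 21174 = (-4686 + (-5983/3299 + 7824/11557)) - 21174 = (-4686 - 43334155/38126543) - 21174 = -178704314653/38126543 - 21174 = -985995736135/38126543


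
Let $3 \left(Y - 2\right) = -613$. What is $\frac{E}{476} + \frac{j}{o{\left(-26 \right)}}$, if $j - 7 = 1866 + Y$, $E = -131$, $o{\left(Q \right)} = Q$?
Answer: $- \frac{1197965}{18564} \approx -64.532$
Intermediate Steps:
$Y = - \frac{607}{3}$ ($Y = 2 + \frac{1}{3} \left(-613\right) = 2 - \frac{613}{3} = - \frac{607}{3} \approx -202.33$)
$j = \frac{5012}{3}$ ($j = 7 + \left(1866 - \frac{607}{3}\right) = 7 + \frac{4991}{3} = \frac{5012}{3} \approx 1670.7$)
$\frac{E}{476} + \frac{j}{o{\left(-26 \right)}} = - \frac{131}{476} + \frac{5012}{3 \left(-26\right)} = \left(-131\right) \frac{1}{476} + \frac{5012}{3} \left(- \frac{1}{26}\right) = - \frac{131}{476} - \frac{2506}{39} = - \frac{1197965}{18564}$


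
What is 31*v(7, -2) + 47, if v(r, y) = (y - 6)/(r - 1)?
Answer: 17/3 ≈ 5.6667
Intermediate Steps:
v(r, y) = (-6 + y)/(-1 + r)
31*v(7, -2) + 47 = 31*((-6 - 2)/(-1 + 7)) + 47 = 31*(-8/6) + 47 = 31*((⅙)*(-8)) + 47 = 31*(-4/3) + 47 = -124/3 + 47 = 17/3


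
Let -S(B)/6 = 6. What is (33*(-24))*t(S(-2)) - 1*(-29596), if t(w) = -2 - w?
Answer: 2668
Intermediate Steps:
S(B) = -36 (S(B) = -6*6 = -36)
(33*(-24))*t(S(-2)) - 1*(-29596) = (33*(-24))*(-2 - 1*(-36)) - 1*(-29596) = -792*(-2 + 36) + 29596 = -792*34 + 29596 = -26928 + 29596 = 2668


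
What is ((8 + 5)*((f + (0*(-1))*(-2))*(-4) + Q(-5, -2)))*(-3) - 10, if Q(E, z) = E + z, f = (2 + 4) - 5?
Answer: 419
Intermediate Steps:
f = 1 (f = 6 - 5 = 1)
((8 + 5)*((f + (0*(-1))*(-2))*(-4) + Q(-5, -2)))*(-3) - 10 = ((8 + 5)*((1 + (0*(-1))*(-2))*(-4) + (-5 - 2)))*(-3) - 10 = (13*((1 + 0*(-2))*(-4) - 7))*(-3) - 10 = (13*((1 + 0)*(-4) - 7))*(-3) - 10 = (13*(1*(-4) - 7))*(-3) - 10 = (13*(-4 - 7))*(-3) - 10 = (13*(-11))*(-3) - 10 = -143*(-3) - 10 = 429 - 10 = 419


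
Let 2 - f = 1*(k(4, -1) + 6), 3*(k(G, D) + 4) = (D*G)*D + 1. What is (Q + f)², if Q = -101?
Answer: 94864/9 ≈ 10540.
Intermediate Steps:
k(G, D) = -11/3 + G*D²/3 (k(G, D) = -4 + ((D*G)*D + 1)/3 = -4 + (G*D² + 1)/3 = -4 + (1 + G*D²)/3 = -4 + (⅓ + G*D²/3) = -11/3 + G*D²/3)
f = -5/3 (f = 2 - ((-11/3 + (⅓)*4*(-1)²) + 6) = 2 - ((-11/3 + (⅓)*4*1) + 6) = 2 - ((-11/3 + 4/3) + 6) = 2 - (-7/3 + 6) = 2 - 11/3 = -5/3 ≈ -1.6667)
(Q + f)² = (-101 - 5/3)² = (-308/3)² = 94864/9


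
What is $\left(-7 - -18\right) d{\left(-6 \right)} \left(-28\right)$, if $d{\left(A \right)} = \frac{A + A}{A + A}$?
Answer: $-308$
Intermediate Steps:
$d{\left(A \right)} = 1$ ($d{\left(A \right)} = \frac{2 A}{2 A} = 2 A \frac{1}{2 A} = 1$)
$\left(-7 - -18\right) d{\left(-6 \right)} \left(-28\right) = \left(-7 - -18\right) 1 \left(-28\right) = \left(-7 + 18\right) 1 \left(-28\right) = 11 \cdot 1 \left(-28\right) = 11 \left(-28\right) = -308$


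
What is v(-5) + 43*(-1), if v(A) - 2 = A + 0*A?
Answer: -46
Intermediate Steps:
v(A) = 2 + A (v(A) = 2 + (A + 0*A) = 2 + (A + 0) = 2 + A)
v(-5) + 43*(-1) = (2 - 5) + 43*(-1) = -3 - 43 = -46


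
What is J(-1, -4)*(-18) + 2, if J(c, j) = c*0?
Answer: 2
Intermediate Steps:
J(c, j) = 0
J(-1, -4)*(-18) + 2 = 0*(-18) + 2 = 0 + 2 = 2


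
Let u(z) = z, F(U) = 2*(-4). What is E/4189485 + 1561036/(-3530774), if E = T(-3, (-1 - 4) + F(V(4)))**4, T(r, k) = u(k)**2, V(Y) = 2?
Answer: 1436810441900797/7396062355695 ≈ 194.27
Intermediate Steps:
F(U) = -8
T(r, k) = k**2
E = 815730721 (E = (((-1 - 4) - 8)**2)**4 = ((-5 - 8)**2)**4 = ((-13)**2)**4 = 169**4 = 815730721)
E/4189485 + 1561036/(-3530774) = 815730721/4189485 + 1561036/(-3530774) = 815730721*(1/4189485) + 1561036*(-1/3530774) = 815730721/4189485 - 780518/1765387 = 1436810441900797/7396062355695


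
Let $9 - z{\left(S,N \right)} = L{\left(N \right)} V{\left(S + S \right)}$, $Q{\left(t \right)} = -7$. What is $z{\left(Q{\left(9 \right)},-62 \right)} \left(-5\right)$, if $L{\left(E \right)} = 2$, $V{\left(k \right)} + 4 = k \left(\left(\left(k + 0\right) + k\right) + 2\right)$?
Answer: $3555$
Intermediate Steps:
$V{\left(k \right)} = -4 + k \left(2 + 2 k\right)$ ($V{\left(k \right)} = -4 + k \left(\left(\left(k + 0\right) + k\right) + 2\right) = -4 + k \left(\left(k + k\right) + 2\right) = -4 + k \left(2 k + 2\right) = -4 + k \left(2 + 2 k\right)$)
$z{\left(S,N \right)} = 17 - 16 S^{2} - 8 S$ ($z{\left(S,N \right)} = 9 - 2 \left(-4 + 2 \left(S + S\right) + 2 \left(S + S\right)^{2}\right) = 9 - 2 \left(-4 + 2 \cdot 2 S + 2 \left(2 S\right)^{2}\right) = 9 - 2 \left(-4 + 4 S + 2 \cdot 4 S^{2}\right) = 9 - 2 \left(-4 + 4 S + 8 S^{2}\right) = 9 - \left(-8 + 8 S + 16 S^{2}\right) = 17 - 16 S^{2} - 8 S$)
$z{\left(Q{\left(9 \right)},-62 \right)} \left(-5\right) = \left(17 - 16 \left(-7\right)^{2} - -56\right) \left(-5\right) = \left(17 - 784 + 56\right) \left(-5\right) = \left(-711\right) \left(-5\right) = 3555$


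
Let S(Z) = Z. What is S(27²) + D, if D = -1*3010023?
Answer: -3009294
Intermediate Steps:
D = -3010023
S(27²) + D = 27² - 3010023 = 729 - 3010023 = -3009294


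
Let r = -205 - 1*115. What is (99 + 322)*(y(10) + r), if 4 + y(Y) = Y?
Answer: -132194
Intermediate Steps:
r = -320 (r = -205 - 115 = -320)
y(Y) = -4 + Y
(99 + 322)*(y(10) + r) = (99 + 322)*((-4 + 10) - 320) = 421*(6 - 320) = 421*(-314) = -132194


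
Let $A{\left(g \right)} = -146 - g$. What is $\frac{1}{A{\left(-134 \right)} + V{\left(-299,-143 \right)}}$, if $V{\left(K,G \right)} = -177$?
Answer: $- \frac{1}{189} \approx -0.005291$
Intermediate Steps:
$\frac{1}{A{\left(-134 \right)} + V{\left(-299,-143 \right)}} = \frac{1}{\left(-146 - -134\right) - 177} = \frac{1}{\left(-146 + 134\right) - 177} = \frac{1}{-12 - 177} = \frac{1}{-189} = - \frac{1}{189}$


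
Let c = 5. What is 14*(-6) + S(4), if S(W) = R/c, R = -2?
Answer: -422/5 ≈ -84.400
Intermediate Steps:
S(W) = -⅖ (S(W) = -2/5 = -2*⅕ = -⅖)
14*(-6) + S(4) = 14*(-6) - ⅖ = -84 - ⅖ = -422/5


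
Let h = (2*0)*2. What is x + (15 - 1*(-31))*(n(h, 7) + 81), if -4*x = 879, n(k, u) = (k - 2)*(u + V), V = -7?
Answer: 14025/4 ≈ 3506.3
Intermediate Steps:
h = 0 (h = 0*2 = 0)
n(k, u) = (-7 + u)*(-2 + k) (n(k, u) = (k - 2)*(u - 7) = (-2 + k)*(-7 + u) = (-7 + u)*(-2 + k))
x = -879/4 (x = -¼*879 = -879/4 ≈ -219.75)
x + (15 - 1*(-31))*(n(h, 7) + 81) = -879/4 + (15 - 1*(-31))*((14 - 7*0 - 2*7 + 0*7) + 81) = -879/4 + (15 + 31)*((14 + 0 - 14 + 0) + 81) = -879/4 + 46*(0 + 81) = -879/4 + 46*81 = -879/4 + 3726 = 14025/4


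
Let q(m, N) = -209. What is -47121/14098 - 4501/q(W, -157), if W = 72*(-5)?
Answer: 2821411/155078 ≈ 18.193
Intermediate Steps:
W = -360
-47121/14098 - 4501/q(W, -157) = -47121/14098 - 4501/(-209) = -47121*1/14098 - 4501*(-1/209) = -47121/14098 + 4501/209 = 2821411/155078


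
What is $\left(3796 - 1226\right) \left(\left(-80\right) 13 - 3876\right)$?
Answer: $-12634120$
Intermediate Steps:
$\left(3796 - 1226\right) \left(\left(-80\right) 13 - 3876\right) = 2570 \left(-1040 - 3876\right) = 2570 \left(-4916\right) = -12634120$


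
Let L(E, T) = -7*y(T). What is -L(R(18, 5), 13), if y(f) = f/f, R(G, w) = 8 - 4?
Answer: 7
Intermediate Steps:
R(G, w) = 4
y(f) = 1
L(E, T) = -7 (L(E, T) = -7*1 = -7)
-L(R(18, 5), 13) = -1*(-7) = 7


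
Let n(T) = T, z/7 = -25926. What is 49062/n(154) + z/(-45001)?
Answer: 101626695/315007 ≈ 322.62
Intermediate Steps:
z = -181482 (z = 7*(-25926) = -181482)
49062/n(154) + z/(-45001) = 49062/154 - 181482/(-45001) = 49062*(1/154) - 181482*(-1/45001) = 24531/77 + 181482/45001 = 101626695/315007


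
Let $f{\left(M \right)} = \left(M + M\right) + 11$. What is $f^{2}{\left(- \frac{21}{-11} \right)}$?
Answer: $\frac{26569}{121} \approx 219.58$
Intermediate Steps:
$f{\left(M \right)} = 11 + 2 M$ ($f{\left(M \right)} = 2 M + 11 = 11 + 2 M$)
$f^{2}{\left(- \frac{21}{-11} \right)} = \left(11 + 2 \left(- \frac{21}{-11}\right)\right)^{2} = \left(11 + 2 \left(\left(-21\right) \left(- \frac{1}{11}\right)\right)\right)^{2} = \left(11 + 2 \cdot \frac{21}{11}\right)^{2} = \left(11 + \frac{42}{11}\right)^{2} = \left(\frac{163}{11}\right)^{2} = \frac{26569}{121}$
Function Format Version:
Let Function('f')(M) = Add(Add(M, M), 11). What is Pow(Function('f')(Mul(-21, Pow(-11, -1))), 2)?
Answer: Rational(26569, 121) ≈ 219.58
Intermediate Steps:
Function('f')(M) = Add(11, Mul(2, M)) (Function('f')(M) = Add(Mul(2, M), 11) = Add(11, Mul(2, M)))
Pow(Function('f')(Mul(-21, Pow(-11, -1))), 2) = Pow(Add(11, Mul(2, Mul(-21, Pow(-11, -1)))), 2) = Pow(Add(11, Mul(2, Mul(-21, Rational(-1, 11)))), 2) = Pow(Add(11, Mul(2, Rational(21, 11))), 2) = Pow(Add(11, Rational(42, 11)), 2) = Pow(Rational(163, 11), 2) = Rational(26569, 121)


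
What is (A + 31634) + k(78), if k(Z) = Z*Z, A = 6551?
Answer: 44269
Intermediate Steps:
k(Z) = Z**2
(A + 31634) + k(78) = (6551 + 31634) + 78**2 = 38185 + 6084 = 44269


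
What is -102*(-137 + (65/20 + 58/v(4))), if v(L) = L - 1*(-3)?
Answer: 179163/14 ≈ 12797.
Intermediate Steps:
v(L) = 3 + L (v(L) = L + 3 = 3 + L)
-102*(-137 + (65/20 + 58/v(4))) = -102*(-137 + (65/20 + 58/(3 + 4))) = -102*(-137 + (65*(1/20) + 58/7)) = -102*(-137 + (13/4 + 58*(⅐))) = -102*(-137 + (13/4 + 58/7)) = -102*(-137 + 323/28) = -102*(-3513/28) = 179163/14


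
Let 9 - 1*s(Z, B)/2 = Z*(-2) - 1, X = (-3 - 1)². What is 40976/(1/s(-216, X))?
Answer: -34583744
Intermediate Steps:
X = 16 (X = (-4)² = 16)
s(Z, B) = 20 + 4*Z (s(Z, B) = 18 - 2*(Z*(-2) - 1) = 18 - 2*(-2*Z - 1) = 18 - 2*(-1 - 2*Z) = 18 + (2 + 4*Z) = 20 + 4*Z)
40976/(1/s(-216, X)) = 40976/(1/(20 + 4*(-216))) = 40976/(1/(20 - 864)) = 40976/(1/(-844)) = 40976/(-1/844) = 40976*(-844) = -34583744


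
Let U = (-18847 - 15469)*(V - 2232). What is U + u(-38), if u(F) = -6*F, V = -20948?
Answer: 795445108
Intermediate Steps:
U = 795444880 (U = (-18847 - 15469)*(-20948 - 2232) = -34316*(-23180) = 795444880)
U + u(-38) = 795444880 - 6*(-38) = 795444880 + 228 = 795445108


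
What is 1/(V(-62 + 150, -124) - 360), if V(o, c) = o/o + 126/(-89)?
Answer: -89/32077 ≈ -0.0027746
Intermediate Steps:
V(o, c) = -37/89 (V(o, c) = 1 + 126*(-1/89) = 1 - 126/89 = -37/89)
1/(V(-62 + 150, -124) - 360) = 1/(-37/89 - 360) = 1/(-32077/89) = -89/32077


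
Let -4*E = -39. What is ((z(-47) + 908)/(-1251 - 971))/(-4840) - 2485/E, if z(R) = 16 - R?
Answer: -106899493331/419424720 ≈ -254.87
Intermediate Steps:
E = 39/4 (E = -1/4*(-39) = 39/4 ≈ 9.7500)
((z(-47) + 908)/(-1251 - 971))/(-4840) - 2485/E = (((16 - 1*(-47)) + 908)/(-1251 - 971))/(-4840) - 2485/39/4 = (((16 + 47) + 908)/(-2222))*(-1/4840) - 2485*4/39 = ((63 + 908)*(-1/2222))*(-1/4840) - 9940/39 = (971*(-1/2222))*(-1/4840) - 9940/39 = -971/2222*(-1/4840) - 9940/39 = 971/10754480 - 9940/39 = -106899493331/419424720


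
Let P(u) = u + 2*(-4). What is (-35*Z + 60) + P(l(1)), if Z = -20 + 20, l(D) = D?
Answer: 53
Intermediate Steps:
Z = 0
P(u) = -8 + u (P(u) = u - 8 = -8 + u)
(-35*Z + 60) + P(l(1)) = (-35*0 + 60) + (-8 + 1) = (0 + 60) - 7 = 60 - 7 = 53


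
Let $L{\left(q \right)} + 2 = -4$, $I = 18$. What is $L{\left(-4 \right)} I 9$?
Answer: $-972$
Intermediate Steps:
$L{\left(q \right)} = -6$ ($L{\left(q \right)} = -2 - 4 = -6$)
$L{\left(-4 \right)} I 9 = \left(-6\right) 18 \cdot 9 = \left(-108\right) 9 = -972$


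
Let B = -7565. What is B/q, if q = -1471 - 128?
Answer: 7565/1599 ≈ 4.7311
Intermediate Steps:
q = -1599
B/q = -7565/(-1599) = -7565*(-1/1599) = 7565/1599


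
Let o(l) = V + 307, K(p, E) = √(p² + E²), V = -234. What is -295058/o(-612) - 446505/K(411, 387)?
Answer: -295058/73 - 29767*√35410/7082 ≈ -4832.8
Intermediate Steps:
K(p, E) = √(E² + p²)
o(l) = 73 (o(l) = -234 + 307 = 73)
-295058/o(-612) - 446505/K(411, 387) = -295058/73 - 446505/√(387² + 411²) = -295058*1/73 - 446505/√(149769 + 168921) = -295058/73 - 446505*√35410/106230 = -295058/73 - 29767*√35410/7082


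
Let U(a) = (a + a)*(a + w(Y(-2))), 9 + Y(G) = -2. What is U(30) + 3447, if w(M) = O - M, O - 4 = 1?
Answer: 6207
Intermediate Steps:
O = 5 (O = 4 + 1 = 5)
Y(G) = -11 (Y(G) = -9 - 2 = -11)
w(M) = 5 - M
U(a) = 2*a*(16 + a) (U(a) = (a + a)*(a + (5 - 1*(-11))) = (2*a)*(a + (5 + 11)) = (2*a)*(a + 16) = (2*a)*(16 + a) = 2*a*(16 + a))
U(30) + 3447 = 2*30*(16 + 30) + 3447 = 2*30*46 + 3447 = 2760 + 3447 = 6207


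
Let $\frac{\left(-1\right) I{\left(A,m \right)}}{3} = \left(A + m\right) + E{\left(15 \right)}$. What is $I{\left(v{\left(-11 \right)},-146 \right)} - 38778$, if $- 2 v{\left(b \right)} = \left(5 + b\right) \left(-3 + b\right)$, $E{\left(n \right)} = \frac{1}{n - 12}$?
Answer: $-38215$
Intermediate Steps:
$E{\left(n \right)} = \frac{1}{-12 + n}$
$v{\left(b \right)} = - \frac{\left(-3 + b\right) \left(5 + b\right)}{2}$ ($v{\left(b \right)} = - \frac{\left(5 + b\right) \left(-3 + b\right)}{2} = - \frac{\left(-3 + b\right) \left(5 + b\right)}{2}$)
$I{\left(A,m \right)} = -1 - 3 A - 3 m$ ($I{\left(A,m \right)} = - 3 \left(\left(A + m\right) + \frac{1}{-12 + 15}\right) = - 3 \left(\left(A + m\right) + \frac{1}{3}\right) = - 3 \left(\frac{1}{3} + A + m\right) = -1 - 3 A - 3 m$)
$I{\left(v{\left(-11 \right)},-146 \right)} - 38778 = \left(-1 - 3 \left(\frac{15}{2} - -11 - \frac{\left(-11\right)^{2}}{2}\right) - -438\right) - 38778 = \left(-1 - 3 \left(\frac{15}{2} + 11 - \frac{121}{2}\right) + 438\right) - 38778 = \left(-1 - -126 + 438\right) - 38778 = \left(-1 + 126 + 438\right) - 38778 = 563 - 38778 = -38215$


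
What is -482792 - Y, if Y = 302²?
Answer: -573996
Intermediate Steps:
Y = 91204
-482792 - Y = -482792 - 1*91204 = -482792 - 91204 = -573996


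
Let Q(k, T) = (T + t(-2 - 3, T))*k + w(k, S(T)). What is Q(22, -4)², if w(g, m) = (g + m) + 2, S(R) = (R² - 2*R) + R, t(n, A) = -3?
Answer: 12100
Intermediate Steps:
S(R) = R² - R
w(g, m) = 2 + g + m
Q(k, T) = 2 + k + T*(-1 + T) + k*(-3 + T) (Q(k, T) = (T - 3)*k + (2 + k + T*(-1 + T)) = (-3 + T)*k + (2 + k + T*(-1 + T)) = k*(-3 + T) + (2 + k + T*(-1 + T)) = 2 + k + T*(-1 + T) + k*(-3 + T))
Q(22, -4)² = (2 - 2*22 - 4*22 - 4*(-1 - 4))² = (2 - 44 - 88 - 4*(-5))² = (2 - 44 - 88 + 20)² = (-110)² = 12100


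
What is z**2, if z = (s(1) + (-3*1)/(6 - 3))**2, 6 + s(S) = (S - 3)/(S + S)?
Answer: 4096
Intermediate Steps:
s(S) = -6 + (-3 + S)/(2*S) (s(S) = -6 + (S - 3)/(S + S) = -6 + (-3 + S)/((2*S)) = -6 + (-3 + S)*(1/(2*S)) = -6 + (-3 + S)/(2*S))
z = 64 (z = ((1/2)*(-3 - 11*1)/1 + (-3*1)/(6 - 3))**2 = ((1/2)*1*(-3 - 11) - 3/3)**2 = ((1/2)*1*(-14) - 3*1/3)**2 = (-7 - 1)**2 = (-8)**2 = 64)
z**2 = 64**2 = 4096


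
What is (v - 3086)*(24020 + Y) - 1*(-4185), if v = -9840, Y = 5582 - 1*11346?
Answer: -235972871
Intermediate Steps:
Y = -5764 (Y = 5582 - 11346 = -5764)
(v - 3086)*(24020 + Y) - 1*(-4185) = (-9840 - 3086)*(24020 - 5764) - 1*(-4185) = -12926*18256 + 4185 = -235977056 + 4185 = -235972871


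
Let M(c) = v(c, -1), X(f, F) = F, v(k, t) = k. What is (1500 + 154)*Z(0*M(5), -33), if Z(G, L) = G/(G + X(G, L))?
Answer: 0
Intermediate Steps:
M(c) = c
Z(G, L) = G/(G + L)
(1500 + 154)*Z(0*M(5), -33) = (1500 + 154)*((0*5)/(0*5 - 33)) = 1654*(0/(0 - 33)) = 1654*(0/(-33)) = 1654*(0*(-1/33)) = 1654*0 = 0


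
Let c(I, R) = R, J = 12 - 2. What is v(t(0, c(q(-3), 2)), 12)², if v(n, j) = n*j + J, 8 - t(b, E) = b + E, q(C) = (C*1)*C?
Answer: 6724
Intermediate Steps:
J = 10
q(C) = C² (q(C) = C*C = C²)
t(b, E) = 8 - E - b (t(b, E) = 8 - (b + E) = 8 - (E + b) = 8 + (-E - b) = 8 - E - b)
v(n, j) = 10 + j*n (v(n, j) = n*j + 10 = j*n + 10 = 10 + j*n)
v(t(0, c(q(-3), 2)), 12)² = (10 + 12*(8 - 1*2 - 1*0))² = (10 + 12*(8 - 2 + 0))² = (10 + 12*6)² = (10 + 72)² = 82² = 6724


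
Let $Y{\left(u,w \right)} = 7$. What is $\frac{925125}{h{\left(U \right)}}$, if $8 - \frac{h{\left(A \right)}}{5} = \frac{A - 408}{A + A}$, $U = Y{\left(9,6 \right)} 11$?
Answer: $\frac{9497950}{521} \approx 18230.0$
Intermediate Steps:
$U = 77$ ($U = 7 \cdot 11 = 77$)
$h{\left(A \right)} = 40 - \frac{5 \left(-408 + A\right)}{2 A}$ ($h{\left(A \right)} = 40 - 5 \frac{A - 408}{A + A} = 40 - 5 \frac{-408 + A}{2 A} = 40 - \frac{5 \left(-408 + A\right)}{2 A}$)
$\frac{925125}{h{\left(U \right)}} = \frac{925125}{\frac{75}{2} + \frac{1020}{77}} = \frac{925125}{\frac{7815}{154}} = 925125 \cdot \frac{154}{7815} = \frac{9497950}{521}$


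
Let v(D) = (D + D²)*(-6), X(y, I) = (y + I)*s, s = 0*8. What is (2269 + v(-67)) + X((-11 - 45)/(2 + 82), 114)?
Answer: -24263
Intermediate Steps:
s = 0
X(y, I) = 0 (X(y, I) = (y + I)*0 = (I + y)*0 = 0)
v(D) = -6*D - 6*D²
(2269 + v(-67)) + X((-11 - 45)/(2 + 82), 114) = (2269 - 6*(-67)*(1 - 67)) + 0 = (2269 - 6*(-67)*(-66)) + 0 = (2269 - 26532) + 0 = -24263 + 0 = -24263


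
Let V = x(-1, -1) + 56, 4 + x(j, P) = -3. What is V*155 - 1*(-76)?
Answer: 7671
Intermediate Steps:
x(j, P) = -7 (x(j, P) = -4 - 3 = -7)
V = 49 (V = -7 + 56 = 49)
V*155 - 1*(-76) = 49*155 - 1*(-76) = 7595 + 76 = 7671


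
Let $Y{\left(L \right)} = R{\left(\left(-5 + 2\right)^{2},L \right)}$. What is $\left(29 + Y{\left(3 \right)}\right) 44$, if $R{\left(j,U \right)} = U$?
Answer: $1408$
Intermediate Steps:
$Y{\left(L \right)} = L$
$\left(29 + Y{\left(3 \right)}\right) 44 = \left(29 + 3\right) 44 = 32 \cdot 44 = 1408$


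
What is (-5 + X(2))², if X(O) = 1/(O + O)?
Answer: 361/16 ≈ 22.563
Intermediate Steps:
X(O) = 1/(2*O)
(-5 + X(2))² = (-5 + (½)/2)² = (-5 + (½)*(½))² = (-5 + ¼)² = (-19/4)² = 361/16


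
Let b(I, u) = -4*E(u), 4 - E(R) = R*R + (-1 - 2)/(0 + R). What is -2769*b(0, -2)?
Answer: -16614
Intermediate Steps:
E(R) = 4 - R² + 3/R (E(R) = 4 - (R*R + (-1 - 2)/(0 + R)) = 4 - (R² - 3/R) = 4 + (-R² + 3/R) = 4 - R² + 3/R)
b(I, u) = -16 - 12/u + 4*u² (b(I, u) = -4*(4 - u² + 3/u) = -16 - 12/u + 4*u²)
-2769*b(0, -2) = -2769*(-16 - 12/(-2) + 4*(-2)²) = -2769*(-16 - 12*(-½) + 4*4) = -2769*(-16 + 6 + 16) = -2769*6 = -16614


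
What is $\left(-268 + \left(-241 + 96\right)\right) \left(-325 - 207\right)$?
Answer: $219716$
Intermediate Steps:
$\left(-268 + \left(-241 + 96\right)\right) \left(-325 - 207\right) = \left(-268 - 145\right) \left(-532\right) = \left(-413\right) \left(-532\right) = 219716$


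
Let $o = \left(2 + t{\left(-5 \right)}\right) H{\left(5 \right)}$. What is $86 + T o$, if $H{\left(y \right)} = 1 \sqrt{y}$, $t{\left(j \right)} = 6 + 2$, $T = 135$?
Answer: $86 + 1350 \sqrt{5} \approx 3104.7$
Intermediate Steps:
$t{\left(j \right)} = 8$
$H{\left(y \right)} = \sqrt{y}$
$o = 10 \sqrt{5}$ ($o = \left(2 + 8\right) \sqrt{5} = 10 \sqrt{5} \approx 22.361$)
$86 + T o = 86 + 135 \cdot 10 \sqrt{5} = 86 + 1350 \sqrt{5}$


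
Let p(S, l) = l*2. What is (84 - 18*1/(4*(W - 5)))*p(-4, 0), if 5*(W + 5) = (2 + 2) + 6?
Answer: 0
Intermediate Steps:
p(S, l) = 2*l
W = -3 (W = -5 + ((2 + 2) + 6)/5 = -5 + (4 + 6)/5 = -5 + (⅕)*10 = -5 + 2 = -3)
(84 - 18*1/(4*(W - 5)))*p(-4, 0) = (84 - 18*1/(4*(-3 - 5)))*(2*0) = (84 - 18/((-8*4)))*0 = (84 - 18/(-32))*0 = (84 - 18*(-1/32))*0 = (84 + 9/16)*0 = (1353/16)*0 = 0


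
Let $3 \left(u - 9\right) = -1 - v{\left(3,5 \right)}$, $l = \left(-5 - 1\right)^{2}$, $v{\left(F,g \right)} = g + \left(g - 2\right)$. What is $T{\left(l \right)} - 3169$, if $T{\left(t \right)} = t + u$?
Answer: $-3127$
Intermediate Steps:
$v{\left(F,g \right)} = -2 + 2 g$ ($v{\left(F,g \right)} = g + \left(-2 + g\right) = -2 + 2 g$)
$l = 36$ ($l = \left(-6\right)^{2} = 36$)
$u = 6$ ($u = 9 + \frac{-1 - \left(-2 + 2 \cdot 5\right)}{3} = 9 + \frac{-1 - \left(-2 + 10\right)}{3} = 9 + \frac{-1 - 8}{3} = 9 + \frac{1}{3} \left(-9\right) = 9 - 3 = 6$)
$T{\left(t \right)} = 6 + t$ ($T{\left(t \right)} = t + 6 = 6 + t$)
$T{\left(l \right)} - 3169 = \left(6 + 36\right) - 3169 = 42 - 3169 = -3127$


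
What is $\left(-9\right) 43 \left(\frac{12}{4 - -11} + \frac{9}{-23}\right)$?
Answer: $- \frac{18189}{115} \approx -158.17$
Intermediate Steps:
$\left(-9\right) 43 \left(\frac{12}{4 - -11} + \frac{9}{-23}\right) = - 387 \left(\frac{12}{4 + 11} + 9 \left(- \frac{1}{23}\right)\right) = - 387 \left(\frac{12}{15} - \frac{9}{23}\right) = - 387 \left(12 \cdot \frac{1}{15} - \frac{9}{23}\right) = - 387 \left(\frac{4}{5} - \frac{9}{23}\right) = \left(-387\right) \frac{47}{115} = - \frac{18189}{115}$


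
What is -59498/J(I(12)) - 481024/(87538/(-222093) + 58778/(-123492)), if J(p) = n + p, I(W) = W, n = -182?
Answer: 37403562691857823/67615870975 ≈ 5.5318e+5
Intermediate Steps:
J(p) = -182 + p
-59498/J(I(12)) - 481024/(87538/(-222093) + 58778/(-123492)) = -59498/(-182 + 12) - 481024/(87538/(-222093) + 58778/(-123492)) = -59498/(-170) - 481024/(87538*(-1/222093) + 58778*(-1/123492)) = -59498*(-1/170) - 481024/(-87538/222093 - 29389/61746) = 29749/85 - 481024/(-3977404175/4571118126) = 29749/85 - 481024*(-4571118126/3977404175) = 29749/85 + 2198817525441024/3977404175 = 37403562691857823/67615870975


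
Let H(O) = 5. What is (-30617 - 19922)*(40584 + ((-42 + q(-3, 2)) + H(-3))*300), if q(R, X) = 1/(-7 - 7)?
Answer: -10423062282/7 ≈ -1.4890e+9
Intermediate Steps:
q(R, X) = -1/14 (q(R, X) = 1/(-14) = -1/14)
(-30617 - 19922)*(40584 + ((-42 + q(-3, 2)) + H(-3))*300) = (-30617 - 19922)*(40584 + ((-42 - 1/14) + 5)*300) = -50539*(40584 + (-589/14 + 5)*300) = -50539*(40584 - 519/14*300) = -50539*(40584 - 77850/7) = -50539*206238/7 = -10423062282/7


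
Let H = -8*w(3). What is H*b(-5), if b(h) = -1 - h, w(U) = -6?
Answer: 192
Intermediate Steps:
H = 48 (H = -8*(-6) = 48)
H*b(-5) = 48*(-1 - 1*(-5)) = 48*(-1 + 5) = 48*4 = 192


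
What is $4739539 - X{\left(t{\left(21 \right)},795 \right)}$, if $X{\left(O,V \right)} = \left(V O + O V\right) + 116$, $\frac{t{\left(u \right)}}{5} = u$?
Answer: $4572473$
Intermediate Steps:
$t{\left(u \right)} = 5 u$
$X{\left(O,V \right)} = 116 + 2 O V$ ($X{\left(O,V \right)} = \left(O V + O V\right) + 116 = 2 O V + 116 = 116 + 2 O V$)
$4739539 - X{\left(t{\left(21 \right)},795 \right)} = 4739539 - \left(116 + 2 \cdot 5 \cdot 21 \cdot 795\right) = 4739539 - \left(116 + 2 \cdot 105 \cdot 795\right) = 4739539 - \left(116 + 166950\right) = 4739539 - 167066 = 4572473$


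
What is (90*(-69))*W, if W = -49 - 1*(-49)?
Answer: 0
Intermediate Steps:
W = 0 (W = -49 + 49 = 0)
(90*(-69))*W = (90*(-69))*0 = -6210*0 = 0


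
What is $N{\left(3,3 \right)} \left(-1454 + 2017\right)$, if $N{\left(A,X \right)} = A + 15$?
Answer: $10134$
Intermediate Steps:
$N{\left(A,X \right)} = 15 + A$
$N{\left(3,3 \right)} \left(-1454 + 2017\right) = \left(15 + 3\right) \left(-1454 + 2017\right) = 18 \cdot 563 = 10134$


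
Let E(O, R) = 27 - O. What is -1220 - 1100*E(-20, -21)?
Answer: -52920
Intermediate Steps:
-1220 - 1100*E(-20, -21) = -1220 - 1100*(27 - 1*(-20)) = -1220 - 1100*(27 + 20) = -1220 - 1100*47 = -1220 - 51700 = -52920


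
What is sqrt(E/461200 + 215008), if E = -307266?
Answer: sqrt(114333073831102)/23060 ≈ 463.69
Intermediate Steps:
sqrt(E/461200 + 215008) = sqrt(-307266/461200 + 215008) = sqrt(-307266*1/461200 + 215008) = sqrt(-153633/230600 + 215008) = sqrt(49580691167/230600) = sqrt(114333073831102)/23060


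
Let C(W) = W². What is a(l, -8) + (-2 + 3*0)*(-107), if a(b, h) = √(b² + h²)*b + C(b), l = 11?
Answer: 335 + 11*√185 ≈ 484.62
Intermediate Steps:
a(b, h) = b² + b*√(b² + h²) (a(b, h) = √(b² + h²)*b + b² = b*√(b² + h²) + b² = b² + b*√(b² + h²))
a(l, -8) + (-2 + 3*0)*(-107) = 11*(11 + √(11² + (-8)²)) + (-2 + 3*0)*(-107) = 11*(11 + √(121 + 64)) + (-2 + 0)*(-107) = 11*(11 + √185) - 2*(-107) = (121 + 11*√185) + 214 = 335 + 11*√185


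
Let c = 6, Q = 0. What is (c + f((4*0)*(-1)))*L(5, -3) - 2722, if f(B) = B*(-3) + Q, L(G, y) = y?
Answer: -2740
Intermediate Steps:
f(B) = -3*B (f(B) = B*(-3) + 0 = -3*B + 0 = -3*B)
(c + f((4*0)*(-1)))*L(5, -3) - 2722 = (6 - 3*4*0*(-1))*(-3) - 2722 = (6 - 0*(-1))*(-3) - 2722 = (6 - 3*0)*(-3) - 2722 = (6 + 0)*(-3) - 2722 = 6*(-3) - 2722 = -18 - 2722 = -2740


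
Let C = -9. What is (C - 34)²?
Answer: 1849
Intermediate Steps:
(C - 34)² = (-9 - 34)² = (-43)² = 1849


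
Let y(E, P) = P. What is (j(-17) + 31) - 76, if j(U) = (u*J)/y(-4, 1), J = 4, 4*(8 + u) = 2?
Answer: -75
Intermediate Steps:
u = -15/2 (u = -8 + (1/4)*2 = -8 + 1/2 = -15/2 ≈ -7.5000)
j(U) = -30 (j(U) = -15/2*4/1 = -30*1 = -30)
(j(-17) + 31) - 76 = (-30 + 31) - 76 = 1 - 76 = -75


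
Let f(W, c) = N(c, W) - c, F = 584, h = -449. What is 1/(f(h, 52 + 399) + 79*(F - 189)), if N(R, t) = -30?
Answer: 1/30724 ≈ 3.2548e-5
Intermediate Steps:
f(W, c) = -30 - c
1/(f(h, 52 + 399) + 79*(F - 189)) = 1/((-30 - (52 + 399)) + 79*(584 - 189)) = 1/((-30 - 1*451) + 79*395) = 1/((-30 - 451) + 31205) = 1/(-481 + 31205) = 1/30724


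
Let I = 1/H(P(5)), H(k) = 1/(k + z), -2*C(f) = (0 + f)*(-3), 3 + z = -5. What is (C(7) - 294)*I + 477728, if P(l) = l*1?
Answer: 957157/2 ≈ 4.7858e+5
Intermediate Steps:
P(l) = l
z = -8 (z = -3 - 5 = -8)
C(f) = 3*f/2 (C(f) = -(0 + f)*(-3)/2 = -f*(-3)/2 = -(-3)*f/2 = 3*f/2)
H(k) = 1/(-8 + k) (H(k) = 1/(k - 8) = 1/(-8 + k))
I = -3 (I = 1/(1/(-8 + 5)) = 1/(1/(-3)) = 1/(-1/3) = -3)
(C(7) - 294)*I + 477728 = ((3/2)*7 - 294)*(-3) + 477728 = (21/2 - 294)*(-3) + 477728 = -567/2*(-3) + 477728 = 1701/2 + 477728 = 957157/2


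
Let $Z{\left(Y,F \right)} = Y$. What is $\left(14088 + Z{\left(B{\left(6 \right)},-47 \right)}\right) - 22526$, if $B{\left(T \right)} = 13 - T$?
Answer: $-8431$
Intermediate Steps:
$\left(14088 + Z{\left(B{\left(6 \right)},-47 \right)}\right) - 22526 = \left(14088 + \left(13 - 6\right)\right) - 22526 = \left(14088 + 7\right) - 22526 = 14095 - 22526 = -8431$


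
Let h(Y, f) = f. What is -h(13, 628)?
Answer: -628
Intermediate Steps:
-h(13, 628) = -1*628 = -628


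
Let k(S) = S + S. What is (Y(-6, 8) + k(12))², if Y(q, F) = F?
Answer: 1024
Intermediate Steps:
k(S) = 2*S
(Y(-6, 8) + k(12))² = (8 + 2*12)² = (8 + 24)² = 32² = 1024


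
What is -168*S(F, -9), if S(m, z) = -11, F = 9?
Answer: 1848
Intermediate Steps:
-168*S(F, -9) = -168*(-11) = 1848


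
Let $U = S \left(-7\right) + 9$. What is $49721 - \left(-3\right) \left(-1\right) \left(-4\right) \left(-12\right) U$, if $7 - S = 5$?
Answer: $50441$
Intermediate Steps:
$S = 2$ ($S = 7 - 5 = 2$)
$U = -5$ ($U = 2 \left(-7\right) + 9 = -14 + 9 = -5$)
$49721 - \left(-3\right) \left(-1\right) \left(-4\right) \left(-12\right) U = 49721 - \left(-3\right) \left(-1\right) \left(-4\right) \left(-12\right) \left(-5\right) = 49721 - 3 \left(-4\right) \left(-12\right) \left(-5\right) = 49721 - \left(-12\right) \left(-12\right) \left(-5\right) = 49721 - 144 \left(-5\right) = 49721 - -720 = 49721 + 720 = 50441$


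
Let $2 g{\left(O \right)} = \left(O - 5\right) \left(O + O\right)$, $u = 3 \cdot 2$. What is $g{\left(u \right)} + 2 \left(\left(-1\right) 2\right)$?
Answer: $2$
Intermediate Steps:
$u = 6$
$g{\left(O \right)} = O \left(-5 + O\right)$ ($g{\left(O \right)} = \frac{\left(O - 5\right) \left(O + O\right)}{2} = \frac{\left(-5 + O\right) 2 O}{2} = \frac{2 O \left(-5 + O\right)}{2} = O \left(-5 + O\right)$)
$g{\left(u \right)} + 2 \left(\left(-1\right) 2\right) = 6 \left(-5 + 6\right) + 2 \left(\left(-1\right) 2\right) = 6 \cdot 1 + 2 \left(-2\right) = 6 - 4 = 2$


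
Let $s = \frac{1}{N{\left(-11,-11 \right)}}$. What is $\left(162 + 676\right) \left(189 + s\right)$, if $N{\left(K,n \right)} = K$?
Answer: $\frac{1741364}{11} \approx 1.5831 \cdot 10^{5}$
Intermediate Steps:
$s = - \frac{1}{11}$ ($s = \frac{1}{-11} = - \frac{1}{11} \approx -0.090909$)
$\left(162 + 676\right) \left(189 + s\right) = \left(162 + 676\right) \left(189 - \frac{1}{11}\right) = 838 \cdot \frac{2078}{11} = \frac{1741364}{11}$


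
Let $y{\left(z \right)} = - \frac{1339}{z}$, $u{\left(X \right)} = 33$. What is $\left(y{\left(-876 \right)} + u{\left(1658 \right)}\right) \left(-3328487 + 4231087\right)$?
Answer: $\frac{6825235550}{219} \approx 3.1165 \cdot 10^{7}$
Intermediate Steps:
$\left(y{\left(-876 \right)} + u{\left(1658 \right)}\right) \left(-3328487 + 4231087\right) = \left(- \frac{1339}{-876} + 33\right) \left(-3328487 + 4231087\right) = \left(\left(-1339\right) \left(- \frac{1}{876}\right) + 33\right) 902600 = \left(\frac{1339}{876} + 33\right) 902600 = \frac{30247}{876} \cdot 902600 = \frac{6825235550}{219}$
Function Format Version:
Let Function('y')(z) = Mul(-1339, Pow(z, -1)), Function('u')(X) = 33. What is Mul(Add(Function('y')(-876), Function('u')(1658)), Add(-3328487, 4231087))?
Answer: Rational(6825235550, 219) ≈ 3.1165e+7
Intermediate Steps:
Mul(Add(Function('y')(-876), Function('u')(1658)), Add(-3328487, 4231087)) = Mul(Add(Mul(-1339, Pow(-876, -1)), 33), Add(-3328487, 4231087)) = Mul(Add(Mul(-1339, Rational(-1, 876)), 33), 902600) = Mul(Add(Rational(1339, 876), 33), 902600) = Mul(Rational(30247, 876), 902600) = Rational(6825235550, 219)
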